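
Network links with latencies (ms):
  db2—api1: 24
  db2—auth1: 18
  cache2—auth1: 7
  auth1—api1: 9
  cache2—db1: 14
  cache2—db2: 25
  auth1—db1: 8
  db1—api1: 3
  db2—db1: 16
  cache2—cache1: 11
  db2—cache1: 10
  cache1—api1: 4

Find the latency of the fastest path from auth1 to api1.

Some routes from auth1 to api1:
auth1-api1: 9
auth1-cache2-cache1-api1: 7 + 11 + 4 = 22
auth1-db1-api1: 8 + 3 = 11
Best route has total 9 ms.

9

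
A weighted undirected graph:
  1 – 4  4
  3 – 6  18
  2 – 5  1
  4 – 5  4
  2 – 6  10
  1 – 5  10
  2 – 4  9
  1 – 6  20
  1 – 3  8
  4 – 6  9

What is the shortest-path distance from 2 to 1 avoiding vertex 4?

Candidate routes:
2→6→3→1: 10 + 18 + 8 = 36
2→6→1: 10 + 20 = 30
2→5→1: 1 + 10 = 11
The minimum is 11.

11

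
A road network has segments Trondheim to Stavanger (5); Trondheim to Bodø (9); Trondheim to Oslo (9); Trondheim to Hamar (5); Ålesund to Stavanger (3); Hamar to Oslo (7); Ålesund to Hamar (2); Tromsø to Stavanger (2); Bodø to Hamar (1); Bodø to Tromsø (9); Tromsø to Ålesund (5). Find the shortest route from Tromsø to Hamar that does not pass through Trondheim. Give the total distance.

Candidate routes:
Tromsø-Bodø-Hamar: 9 + 1 = 10
Tromsø-Ålesund-Hamar: 5 + 2 = 7
Tromsø-Stavanger-Ålesund-Hamar: 2 + 3 + 2 = 7
Shortest: 7 mi.

7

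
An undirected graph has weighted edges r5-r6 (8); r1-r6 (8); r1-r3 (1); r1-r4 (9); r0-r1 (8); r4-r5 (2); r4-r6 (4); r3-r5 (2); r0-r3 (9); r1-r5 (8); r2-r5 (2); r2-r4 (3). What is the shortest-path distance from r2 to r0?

13

Comparing a few candidate routes:
r2→r5→r3→r1→r0: 2 + 2 + 1 + 8 = 13
r2→r5→r3→r0: 2 + 2 + 9 = 13
r2→r4→r5→r3→r1→r0: 3 + 2 + 2 + 1 + 8 = 16
Shortest: 13.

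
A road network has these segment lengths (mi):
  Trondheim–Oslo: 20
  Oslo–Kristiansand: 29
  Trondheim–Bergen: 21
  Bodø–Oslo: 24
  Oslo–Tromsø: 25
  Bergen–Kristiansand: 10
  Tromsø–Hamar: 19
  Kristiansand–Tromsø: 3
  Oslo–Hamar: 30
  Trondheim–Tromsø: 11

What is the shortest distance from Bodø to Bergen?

62

Comparing a few candidate routes:
Bodø→Oslo→Trondheim→Bergen: 24 + 20 + 21 = 65
Bodø→Oslo→Trondheim→Tromsø→Kristiansand→Bergen: 24 + 20 + 11 + 3 + 10 = 68
Bodø→Oslo→Tromsø→Kristiansand→Bergen: 24 + 25 + 3 + 10 = 62
Bodø→Oslo→Kristiansand→Bergen: 24 + 29 + 10 = 63
Shortest: 62 mi.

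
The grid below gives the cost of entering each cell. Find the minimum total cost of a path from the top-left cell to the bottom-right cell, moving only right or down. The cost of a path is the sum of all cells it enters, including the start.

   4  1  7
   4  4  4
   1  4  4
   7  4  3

20

One optimal route is [0,0]→[0,1]→[1,1]→[1,2]→[2,2]→[3,2].
Its cost is 4 + 1 + 4 + 4 + 4 + 3 = 20.
(Top row then right column would cost 23.)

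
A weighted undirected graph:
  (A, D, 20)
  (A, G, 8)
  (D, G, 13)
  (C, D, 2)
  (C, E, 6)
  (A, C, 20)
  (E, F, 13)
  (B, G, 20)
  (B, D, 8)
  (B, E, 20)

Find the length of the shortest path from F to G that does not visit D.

47

Routes from F to G avoiding D:
F → E → B → G: 13 + 20 + 20 = 53
F → E → C → A → G: 13 + 6 + 20 + 8 = 47
Shortest: 47.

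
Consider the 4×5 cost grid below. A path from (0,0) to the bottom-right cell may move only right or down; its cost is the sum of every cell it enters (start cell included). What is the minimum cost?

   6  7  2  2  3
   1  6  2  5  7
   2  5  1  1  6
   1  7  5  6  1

23

Take (0,0) → (1,0) → (2,0) → (2,1) → (2,2) → (2,3) → (2,4) → (3,4) for a total of 6 + 1 + 2 + 5 + 1 + 1 + 6 + 1 = 23.
For comparison, the top-then-right route costs 34.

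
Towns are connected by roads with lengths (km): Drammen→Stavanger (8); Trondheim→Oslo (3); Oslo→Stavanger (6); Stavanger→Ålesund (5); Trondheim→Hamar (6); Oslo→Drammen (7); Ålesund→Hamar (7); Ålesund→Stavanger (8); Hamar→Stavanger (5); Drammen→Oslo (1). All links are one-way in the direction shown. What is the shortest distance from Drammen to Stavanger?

Candidate routes:
Drammen - Stavanger: 8
Drammen - Oslo - Stavanger: 1 + 6 = 7
Shortest: 7 km.

7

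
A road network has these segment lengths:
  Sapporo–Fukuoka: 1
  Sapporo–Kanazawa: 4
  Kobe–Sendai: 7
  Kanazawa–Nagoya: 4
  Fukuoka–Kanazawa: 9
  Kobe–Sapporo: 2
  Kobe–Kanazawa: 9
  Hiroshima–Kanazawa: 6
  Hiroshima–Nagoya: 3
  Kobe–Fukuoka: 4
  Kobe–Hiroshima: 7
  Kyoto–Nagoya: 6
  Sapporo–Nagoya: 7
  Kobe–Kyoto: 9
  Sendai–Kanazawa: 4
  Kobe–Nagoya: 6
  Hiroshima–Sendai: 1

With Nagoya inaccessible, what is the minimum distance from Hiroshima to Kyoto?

Checking several routes:
Hiroshima → Sendai → Kanazawa → Sapporo → Fukuoka → Kobe → Kyoto: 1 + 4 + 4 + 1 + 4 + 9 = 23
Hiroshima → Sendai → Kobe → Kyoto: 1 + 7 + 9 = 17
Hiroshima → Kanazawa → Sapporo → Kobe → Kyoto: 6 + 4 + 2 + 9 = 21
Hiroshima → Sendai → Kanazawa → Kobe → Kyoto: 1 + 4 + 9 + 9 = 23
Hiroshima → Sendai → Kanazawa → Sapporo → Kobe → Kyoto: 1 + 4 + 4 + 2 + 9 = 20
Hiroshima → Kobe → Kyoto: 7 + 9 = 16
The minimum is 16.

16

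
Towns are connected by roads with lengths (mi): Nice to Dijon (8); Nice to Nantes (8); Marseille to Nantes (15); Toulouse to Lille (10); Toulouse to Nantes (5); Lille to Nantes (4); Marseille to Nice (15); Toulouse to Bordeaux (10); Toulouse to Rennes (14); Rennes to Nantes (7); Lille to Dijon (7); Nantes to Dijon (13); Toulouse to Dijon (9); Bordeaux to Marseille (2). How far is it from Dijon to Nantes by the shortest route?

11

Comparing a few candidate routes:
Dijon -> Nantes: 13
Dijon -> Lille -> Nantes: 7 + 4 = 11
Dijon -> Nice -> Nantes: 8 + 8 = 16
Dijon -> Toulouse -> Nantes: 9 + 5 = 14
Best route has total 11 mi.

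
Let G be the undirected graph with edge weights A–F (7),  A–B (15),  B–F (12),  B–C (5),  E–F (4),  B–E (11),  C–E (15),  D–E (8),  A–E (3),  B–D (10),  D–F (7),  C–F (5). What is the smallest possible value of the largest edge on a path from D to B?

Some routes from D to B:
D -> E -> B: max(8, 11) = 11
D -> F -> C -> B: max(7, 5, 5) = 7
D -> F -> E -> B: max(7, 4, 11) = 11
D -> E -> A -> F -> C -> B: max(8, 3, 7, 5, 5) = 8
D -> B: max(10) = 10
D -> E -> F -> C -> B: max(8, 4, 5, 5) = 8
Best route has worst link 7.

7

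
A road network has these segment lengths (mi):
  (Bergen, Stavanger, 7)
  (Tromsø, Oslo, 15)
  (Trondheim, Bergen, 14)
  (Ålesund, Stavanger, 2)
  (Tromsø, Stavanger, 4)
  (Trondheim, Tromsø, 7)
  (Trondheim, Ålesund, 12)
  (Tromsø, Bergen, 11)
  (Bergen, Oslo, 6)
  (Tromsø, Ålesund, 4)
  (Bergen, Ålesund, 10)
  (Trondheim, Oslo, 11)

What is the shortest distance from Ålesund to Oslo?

Checking several routes:
Ålesund-Bergen-Oslo: 10 + 6 = 16
Ålesund-Stavanger-Bergen-Oslo: 2 + 7 + 6 = 15
Ålesund-Tromsø-Oslo: 4 + 15 = 19
Ålesund-Stavanger-Tromsø-Oslo: 2 + 4 + 15 = 21
Ålesund-Tromsø-Bergen-Oslo: 4 + 11 + 6 = 21
Ålesund-Tromsø-Stavanger-Bergen-Oslo: 4 + 4 + 7 + 6 = 21
Shortest: 15 mi.

15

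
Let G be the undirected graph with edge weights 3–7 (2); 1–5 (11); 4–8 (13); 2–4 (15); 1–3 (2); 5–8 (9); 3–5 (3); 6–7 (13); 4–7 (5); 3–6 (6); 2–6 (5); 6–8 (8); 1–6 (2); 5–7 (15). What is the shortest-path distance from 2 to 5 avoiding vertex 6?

A few of the 2→5 routes:
2→4→7→5: 15 + 5 + 15 = 35
2→4→7→3→1→5: 15 + 5 + 2 + 2 + 11 = 35
2→4→7→3→5: 15 + 5 + 2 + 3 = 25
The minimum is 25.

25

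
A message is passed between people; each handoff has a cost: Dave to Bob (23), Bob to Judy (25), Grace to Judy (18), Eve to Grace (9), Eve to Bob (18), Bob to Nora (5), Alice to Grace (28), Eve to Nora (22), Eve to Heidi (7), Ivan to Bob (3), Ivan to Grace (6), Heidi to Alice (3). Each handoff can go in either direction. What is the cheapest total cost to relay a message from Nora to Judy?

A few of the Nora→Judy routes:
Nora-Eve-Bob-Judy: 22 + 18 + 25 = 65
Nora-Bob-Eve-Grace-Judy: 5 + 18 + 9 + 18 = 50
Nora-Bob-Ivan-Grace-Judy: 5 + 3 + 6 + 18 = 32
Nora-Eve-Grace-Ivan-Bob-Judy: 22 + 9 + 6 + 3 + 25 = 65
Nora-Bob-Judy: 5 + 25 = 30
Nora-Eve-Grace-Judy: 22 + 9 + 18 = 49
Shortest: 30.

30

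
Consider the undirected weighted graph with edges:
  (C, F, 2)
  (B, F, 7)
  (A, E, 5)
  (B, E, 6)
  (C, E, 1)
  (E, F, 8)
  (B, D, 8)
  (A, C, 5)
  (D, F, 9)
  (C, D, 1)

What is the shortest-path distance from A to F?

7

Checking several routes:
A→C→E→F: 5 + 1 + 8 = 14
A→E→F: 5 + 8 = 13
A→E→C→F: 5 + 1 + 2 = 8
A→C→F: 5 + 2 = 7
Best route has total 7.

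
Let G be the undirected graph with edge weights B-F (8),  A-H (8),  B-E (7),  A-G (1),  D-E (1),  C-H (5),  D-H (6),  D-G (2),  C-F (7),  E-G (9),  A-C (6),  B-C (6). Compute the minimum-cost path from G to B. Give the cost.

10

Checking several routes:
G → D → E → B: 2 + 1 + 7 = 10
G → A → H → C → B: 1 + 8 + 5 + 6 = 20
G → A → C → B: 1 + 6 + 6 = 13
G → D → H → C → B: 2 + 6 + 5 + 6 = 19
G → E → B: 9 + 7 = 16
G → A → C → F → B: 1 + 6 + 7 + 8 = 22
Shortest: 10.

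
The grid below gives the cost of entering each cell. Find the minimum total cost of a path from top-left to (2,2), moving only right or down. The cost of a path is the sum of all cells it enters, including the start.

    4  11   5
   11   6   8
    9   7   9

One optimal route is (0,0) → (0,1) → (0,2) → (1,2) → (2,2).
Its cost is 4 + 11 + 5 + 8 + 9 = 37.

37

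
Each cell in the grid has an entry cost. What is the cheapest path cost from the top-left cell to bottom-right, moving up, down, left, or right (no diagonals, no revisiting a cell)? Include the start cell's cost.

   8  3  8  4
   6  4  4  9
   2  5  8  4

31

Path r0c0 r0c1 r1c1 r1c2 r2c2 r2c3: 8 + 3 + 4 + 4 + 8 + 4 = 31.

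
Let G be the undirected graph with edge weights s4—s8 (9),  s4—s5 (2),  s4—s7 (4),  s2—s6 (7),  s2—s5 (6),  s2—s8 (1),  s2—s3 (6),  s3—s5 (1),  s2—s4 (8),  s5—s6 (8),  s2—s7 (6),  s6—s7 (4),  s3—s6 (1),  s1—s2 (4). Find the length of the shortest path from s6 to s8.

Checking several routes:
s6→s3→s5→s2→s8: 1 + 1 + 6 + 1 = 9
s6→s7→s2→s8: 4 + 6 + 1 = 11
s6→s3→s2→s8: 1 + 6 + 1 = 8
s6→s2→s8: 7 + 1 = 8
Shortest: 8.

8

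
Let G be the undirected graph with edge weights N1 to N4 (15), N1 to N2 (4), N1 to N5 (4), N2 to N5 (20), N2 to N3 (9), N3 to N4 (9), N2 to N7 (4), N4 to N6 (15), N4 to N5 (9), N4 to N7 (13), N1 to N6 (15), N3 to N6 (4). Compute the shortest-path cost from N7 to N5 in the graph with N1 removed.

22

Checking several routes:
N7-N4-N3-N2-N5: 13 + 9 + 9 + 20 = 51
N7-N2-N5: 4 + 20 = 24
N7-N4-N5: 13 + 9 = 22
N7-N2-N3-N4-N5: 4 + 9 + 9 + 9 = 31
N7-N2-N3-N6-N4-N5: 4 + 9 + 4 + 15 + 9 = 41
Best route has total 22.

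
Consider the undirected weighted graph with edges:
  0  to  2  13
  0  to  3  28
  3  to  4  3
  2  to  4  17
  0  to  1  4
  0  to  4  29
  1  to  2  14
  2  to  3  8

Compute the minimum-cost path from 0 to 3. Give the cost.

21

Some routes from 0 to 3:
0→1→2→3: 4 + 14 + 8 = 26
0→2→3: 13 + 8 = 21
0→3: 28
The minimum is 21.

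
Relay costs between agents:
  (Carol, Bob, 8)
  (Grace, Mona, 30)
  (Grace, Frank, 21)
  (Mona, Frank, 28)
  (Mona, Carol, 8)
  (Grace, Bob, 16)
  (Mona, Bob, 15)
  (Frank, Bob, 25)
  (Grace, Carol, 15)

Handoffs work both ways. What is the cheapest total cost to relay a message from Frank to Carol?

33

A few of the Frank→Carol routes:
Frank → Bob → Carol: 25 + 8 = 33
Frank → Mona → Carol: 28 + 8 = 36
Frank → Grace → Carol: 21 + 15 = 36
Frank → Grace → Bob → Carol: 21 + 16 + 8 = 45
Frank → Bob → Mona → Carol: 25 + 15 + 8 = 48
Shortest: 33.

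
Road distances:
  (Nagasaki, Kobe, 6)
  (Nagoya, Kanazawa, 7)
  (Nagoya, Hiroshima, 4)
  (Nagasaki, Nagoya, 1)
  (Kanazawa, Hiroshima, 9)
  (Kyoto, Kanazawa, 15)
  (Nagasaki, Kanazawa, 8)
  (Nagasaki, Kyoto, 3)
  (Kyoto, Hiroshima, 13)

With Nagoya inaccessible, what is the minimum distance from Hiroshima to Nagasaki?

Paths from Hiroshima to Nagasaki avoiding Nagoya:
Hiroshima-Kyoto-Nagasaki: 13 + 3 = 16
Hiroshima-Kanazawa-Kyoto-Nagasaki: 9 + 15 + 3 = 27
Hiroshima-Kanazawa-Nagasaki: 9 + 8 = 17
Hiroshima-Kyoto-Kanazawa-Nagasaki: 13 + 15 + 8 = 36
Shortest: 16.

16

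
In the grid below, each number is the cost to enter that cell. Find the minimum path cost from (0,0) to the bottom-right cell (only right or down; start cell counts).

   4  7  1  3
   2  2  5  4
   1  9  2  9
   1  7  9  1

One optimal route is (0,0) → (1,0) → (1,1) → (1,2) → (2,2) → (2,3) → (3,3).
Its cost is 4 + 2 + 2 + 5 + 2 + 9 + 1 = 25.

25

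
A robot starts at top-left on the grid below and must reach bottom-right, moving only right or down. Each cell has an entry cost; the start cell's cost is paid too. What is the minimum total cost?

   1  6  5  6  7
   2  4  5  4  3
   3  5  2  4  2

19

Path r0c0 -> r1c0 -> r2c0 -> r2c1 -> r2c2 -> r2c3 -> r2c4: 1 + 2 + 3 + 5 + 2 + 4 + 2 = 19.
For comparison, the top-then-right route costs 30.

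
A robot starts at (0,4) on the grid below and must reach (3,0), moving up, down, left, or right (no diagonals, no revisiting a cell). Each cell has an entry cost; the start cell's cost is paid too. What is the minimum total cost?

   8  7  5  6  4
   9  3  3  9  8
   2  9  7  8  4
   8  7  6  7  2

Take [0,4] -> [0,3] -> [0,2] -> [1,2] -> [1,1] -> [1,0] -> [2,0] -> [3,0] for a total of 4 + 6 + 5 + 3 + 3 + 9 + 2 + 8 = 40.

40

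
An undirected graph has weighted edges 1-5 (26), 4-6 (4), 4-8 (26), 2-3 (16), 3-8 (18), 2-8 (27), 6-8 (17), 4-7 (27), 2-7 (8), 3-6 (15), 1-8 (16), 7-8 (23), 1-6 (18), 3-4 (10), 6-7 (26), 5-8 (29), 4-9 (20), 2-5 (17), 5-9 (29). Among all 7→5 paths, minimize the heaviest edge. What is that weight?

17

Some routes from 7 to 5:
7 → 2 → 5: max(8, 17) = 17
7 → 8 → 1 → 6 → 3 → 2 → 5: max(23, 16, 18, 15, 16, 17) = 23
7 → 8 → 6 → 4 → 3 → 2 → 5: max(23, 17, 4, 10, 16, 17) = 23
7 → 8 → 6 → 3 → 2 → 5: max(23, 17, 15, 16, 17) = 23
Best route has worst link 17.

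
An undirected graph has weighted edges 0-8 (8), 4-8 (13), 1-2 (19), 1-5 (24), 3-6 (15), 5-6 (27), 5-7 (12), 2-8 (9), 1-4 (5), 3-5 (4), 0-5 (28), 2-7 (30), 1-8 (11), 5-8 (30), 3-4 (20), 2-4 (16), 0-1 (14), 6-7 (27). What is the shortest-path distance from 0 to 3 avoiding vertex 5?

39

Some routes from 0 to 3 avoiding 5:
0→8→2→4→3: 8 + 9 + 16 + 20 = 53
0→8→4→3: 8 + 13 + 20 = 41
0→1→4→3: 14 + 5 + 20 = 39
0→8→1→4→3: 8 + 11 + 5 + 20 = 44
The minimum is 39.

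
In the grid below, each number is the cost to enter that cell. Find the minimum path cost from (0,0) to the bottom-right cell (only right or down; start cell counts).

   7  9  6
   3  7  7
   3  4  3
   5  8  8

Path [0,0] → [1,0] → [2,0] → [2,1] → [2,2] → [3,2]: 7 + 3 + 3 + 4 + 3 + 8 = 28.
For comparison, the top-then-right route costs 40.

28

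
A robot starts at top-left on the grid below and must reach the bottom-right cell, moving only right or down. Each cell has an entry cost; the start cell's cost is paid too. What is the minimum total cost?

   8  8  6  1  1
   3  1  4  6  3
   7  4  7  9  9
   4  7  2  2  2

29

Cheapest: (0,0) -> (1,0) -> (1,1) -> (1,2) -> (2,2) -> (3,2) -> (3,3) -> (3,4)
  8 + 3 + 1 + 4 + 7 + 2 + 2 + 2 = 29
(Top row then right column would cost 38.)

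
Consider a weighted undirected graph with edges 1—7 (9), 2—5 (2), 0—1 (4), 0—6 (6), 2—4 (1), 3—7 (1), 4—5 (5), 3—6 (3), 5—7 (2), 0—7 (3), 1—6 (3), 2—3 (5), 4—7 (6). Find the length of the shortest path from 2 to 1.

A few of the 2→1 routes:
2 → 5 → 7 → 1: 2 + 2 + 9 = 13
2 → 5 → 7 → 3 → 6 → 1: 2 + 2 + 1 + 3 + 3 = 11
2 → 5 → 7 → 0 → 1: 2 + 2 + 3 + 4 = 11
2 → 3 → 7 → 0 → 1: 5 + 1 + 3 + 4 = 13
2 → 3 → 6 → 1: 5 + 3 + 3 = 11
The minimum is 11.

11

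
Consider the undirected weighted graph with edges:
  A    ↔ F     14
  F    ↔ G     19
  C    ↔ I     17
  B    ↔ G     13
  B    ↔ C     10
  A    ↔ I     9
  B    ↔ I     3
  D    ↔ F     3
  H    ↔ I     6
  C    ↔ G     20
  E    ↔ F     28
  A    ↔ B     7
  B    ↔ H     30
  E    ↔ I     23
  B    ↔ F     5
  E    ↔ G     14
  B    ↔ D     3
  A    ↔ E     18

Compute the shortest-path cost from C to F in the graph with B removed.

39

Checking several routes:
C→G→F: 20 + 19 = 39
C→G→E→F: 20 + 14 + 28 = 62
C→I→A→F: 17 + 9 + 14 = 40
C→G→E→A→F: 20 + 14 + 18 + 14 = 66
Best route has total 39.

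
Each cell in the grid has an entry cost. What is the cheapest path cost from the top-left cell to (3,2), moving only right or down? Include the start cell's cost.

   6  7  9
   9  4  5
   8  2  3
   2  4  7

One optimal route is [0,0] → [0,1] → [1,1] → [2,1] → [2,2] → [3,2].
Its cost is 6 + 7 + 4 + 2 + 3 + 7 = 29.

29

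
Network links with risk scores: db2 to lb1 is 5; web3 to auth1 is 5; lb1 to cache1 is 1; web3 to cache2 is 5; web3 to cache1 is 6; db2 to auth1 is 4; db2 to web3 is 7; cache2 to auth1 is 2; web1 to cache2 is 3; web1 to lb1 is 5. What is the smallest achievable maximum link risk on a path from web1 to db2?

Comparing a few candidate routes:
web1→lb1→db2: max(5, 5) = 5
web1→cache2→auth1→db2: max(3, 2, 4) = 4
web1→cache2→web3→auth1→db2: max(3, 5, 5, 4) = 5
Best route has worst link 4.

4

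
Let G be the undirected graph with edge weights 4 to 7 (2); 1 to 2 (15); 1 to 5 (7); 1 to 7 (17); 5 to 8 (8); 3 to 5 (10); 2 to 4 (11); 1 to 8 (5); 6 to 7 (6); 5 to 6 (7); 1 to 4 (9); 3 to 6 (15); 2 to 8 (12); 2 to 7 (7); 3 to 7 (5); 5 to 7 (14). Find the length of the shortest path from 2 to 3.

Some routes from 2 to 3:
2 -> 7 -> 6 -> 3: 7 + 6 + 15 = 28
2 -> 7 -> 3: 7 + 5 = 12
2 -> 4 -> 7 -> 3: 11 + 2 + 5 = 18
The minimum is 12.

12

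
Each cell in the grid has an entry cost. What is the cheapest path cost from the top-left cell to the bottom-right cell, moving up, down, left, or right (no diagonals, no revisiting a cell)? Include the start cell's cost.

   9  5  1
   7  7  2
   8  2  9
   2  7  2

One optimal route is (0,0) (0,1) (0,2) (1,2) (2,2) (3,2).
Its cost is 9 + 5 + 1 + 2 + 9 + 2 = 28.

28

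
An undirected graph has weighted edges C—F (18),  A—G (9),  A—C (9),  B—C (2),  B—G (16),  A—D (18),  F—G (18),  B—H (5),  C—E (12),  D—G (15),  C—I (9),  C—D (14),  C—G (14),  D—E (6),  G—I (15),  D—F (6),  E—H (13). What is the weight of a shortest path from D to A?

18

Comparing a few candidate routes:
D-F-C-A: 6 + 18 + 9 = 33
D-A: 18
D-F-G-A: 6 + 18 + 9 = 33
D-E-C-A: 6 + 12 + 9 = 27
D-G-A: 15 + 9 = 24
D-C-A: 14 + 9 = 23
Shortest: 18.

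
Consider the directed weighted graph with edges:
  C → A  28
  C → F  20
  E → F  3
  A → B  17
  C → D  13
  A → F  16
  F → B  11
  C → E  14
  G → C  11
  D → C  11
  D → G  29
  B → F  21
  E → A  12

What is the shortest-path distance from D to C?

11

Paths from D to C:
D -> G -> C: 29 + 11 = 40
D -> C: 11
Shortest: 11.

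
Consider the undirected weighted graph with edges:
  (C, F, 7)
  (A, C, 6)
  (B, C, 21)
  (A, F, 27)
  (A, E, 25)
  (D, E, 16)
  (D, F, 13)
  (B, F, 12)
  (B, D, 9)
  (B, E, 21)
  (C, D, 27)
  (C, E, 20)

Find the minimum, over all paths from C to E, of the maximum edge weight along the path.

Some routes from C to E:
C → E: max(20) = 20
C → F → B → D → E: max(7, 12, 9, 16) = 16
C → F → D → E: max(7, 13, 16) = 16
C → F → B → E: max(7, 12, 21) = 21
Best route has worst link 16.

16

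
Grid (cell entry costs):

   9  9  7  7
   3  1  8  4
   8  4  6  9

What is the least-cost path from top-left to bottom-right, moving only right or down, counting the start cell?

32

One optimal route is r0c0 r1c0 r1c1 r2c1 r2c2 r2c3.
Its cost is 9 + 3 + 1 + 4 + 6 + 9 = 32.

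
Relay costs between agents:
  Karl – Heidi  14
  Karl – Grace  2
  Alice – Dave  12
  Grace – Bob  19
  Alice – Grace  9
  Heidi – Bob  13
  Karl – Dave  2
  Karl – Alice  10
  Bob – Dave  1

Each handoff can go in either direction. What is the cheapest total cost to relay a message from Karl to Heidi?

14

Comparing a few candidate routes:
Karl → Dave → Bob → Heidi: 2 + 1 + 13 = 16
Karl → Grace → Bob → Heidi: 2 + 19 + 13 = 34
Karl → Heidi: 14
Best route has total 14.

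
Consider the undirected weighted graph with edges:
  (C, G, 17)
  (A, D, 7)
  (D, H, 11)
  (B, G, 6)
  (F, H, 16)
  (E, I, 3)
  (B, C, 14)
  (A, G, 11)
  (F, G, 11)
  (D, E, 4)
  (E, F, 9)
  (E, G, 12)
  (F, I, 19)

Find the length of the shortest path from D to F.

Some routes from D to F:
D - E - I - F: 4 + 3 + 19 = 26
D - E - F: 4 + 9 = 13
D - H - F: 11 + 16 = 27
D - E - G - F: 4 + 12 + 11 = 27
Best route has total 13.

13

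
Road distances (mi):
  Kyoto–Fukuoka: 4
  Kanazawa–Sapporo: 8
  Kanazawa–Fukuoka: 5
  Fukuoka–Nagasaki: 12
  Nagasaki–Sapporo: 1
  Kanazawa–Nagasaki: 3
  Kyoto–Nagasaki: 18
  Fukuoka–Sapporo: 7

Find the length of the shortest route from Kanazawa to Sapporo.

4

Comparing a few candidate routes:
Kanazawa-Sapporo: 8
Kanazawa-Fukuoka-Sapporo: 5 + 7 = 12
Kanazawa-Nagasaki-Sapporo: 3 + 1 = 4
Best route has total 4 mi.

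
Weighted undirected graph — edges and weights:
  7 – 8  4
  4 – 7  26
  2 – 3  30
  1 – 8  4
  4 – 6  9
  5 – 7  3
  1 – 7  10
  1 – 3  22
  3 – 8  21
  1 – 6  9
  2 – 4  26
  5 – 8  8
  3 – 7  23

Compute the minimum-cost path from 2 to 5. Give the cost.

Comparing a few candidate routes:
2 - 4 - 7 - 5: 26 + 26 + 3 = 55
2 - 4 - 6 - 1 - 8 - 7 - 5: 26 + 9 + 9 + 4 + 4 + 3 = 55
2 - 4 - 6 - 1 - 8 - 5: 26 + 9 + 9 + 4 + 8 = 56
2 - 3 - 8 - 7 - 5: 30 + 21 + 4 + 3 = 58
2 - 4 - 6 - 1 - 7 - 5: 26 + 9 + 9 + 10 + 3 = 57
2 - 3 - 7 - 5: 30 + 23 + 3 = 56
Shortest: 55.

55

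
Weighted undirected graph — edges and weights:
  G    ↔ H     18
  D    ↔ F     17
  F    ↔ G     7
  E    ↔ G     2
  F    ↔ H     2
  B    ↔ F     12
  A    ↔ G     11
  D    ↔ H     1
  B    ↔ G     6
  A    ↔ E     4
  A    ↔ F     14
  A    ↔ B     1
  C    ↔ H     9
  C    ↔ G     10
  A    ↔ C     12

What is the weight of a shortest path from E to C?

A few of the E→C routes:
E → A → B → G → C: 4 + 1 + 6 + 10 = 21
E → G → B → A → C: 2 + 6 + 1 + 12 = 21
E → A → C: 4 + 12 = 16
E → G → F → H → C: 2 + 7 + 2 + 9 = 20
E → G → C: 2 + 10 = 12
The minimum is 12.

12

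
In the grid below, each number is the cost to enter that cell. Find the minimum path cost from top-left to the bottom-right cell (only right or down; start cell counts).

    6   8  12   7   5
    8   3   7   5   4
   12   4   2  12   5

38

Best path: (0,0)→(0,1)→(1,1)→(1,2)→(1,3)→(1,4)→(2,4)
Cost: 6 + 8 + 3 + 7 + 5 + 4 + 5 = 38
(Top row then right column would cost 47.)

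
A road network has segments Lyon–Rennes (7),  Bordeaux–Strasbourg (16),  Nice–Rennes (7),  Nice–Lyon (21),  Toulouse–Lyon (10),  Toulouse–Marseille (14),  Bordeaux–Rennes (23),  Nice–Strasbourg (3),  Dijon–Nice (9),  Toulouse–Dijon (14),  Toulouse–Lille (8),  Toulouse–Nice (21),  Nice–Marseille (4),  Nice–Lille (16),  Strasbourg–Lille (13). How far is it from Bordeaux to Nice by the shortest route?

19

Some routes from Bordeaux to Nice:
Bordeaux → Rennes → Lyon → Nice: 23 + 7 + 21 = 51
Bordeaux → Strasbourg → Nice: 16 + 3 = 19
Bordeaux → Rennes → Nice: 23 + 7 = 30
Bordeaux → Rennes → Lyon → Toulouse → Marseille → Nice: 23 + 7 + 10 + 14 + 4 = 58
Bordeaux → Strasbourg → Lille → Nice: 16 + 13 + 16 = 45
Bordeaux → Strasbourg → Lille → Toulouse → Marseille → Nice: 16 + 13 + 8 + 14 + 4 = 55
Best route has total 19 km.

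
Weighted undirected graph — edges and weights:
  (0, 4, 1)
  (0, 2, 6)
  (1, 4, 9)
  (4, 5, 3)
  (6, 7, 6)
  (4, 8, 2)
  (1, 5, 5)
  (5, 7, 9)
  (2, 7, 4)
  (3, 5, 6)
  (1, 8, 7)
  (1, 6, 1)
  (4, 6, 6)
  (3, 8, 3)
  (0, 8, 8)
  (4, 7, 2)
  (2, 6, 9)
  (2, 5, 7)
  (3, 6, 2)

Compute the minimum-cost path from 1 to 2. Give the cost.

A few of the 1→2 routes:
1 → 6 → 4 → 7 → 2: 1 + 6 + 2 + 4 = 13
1 → 6 → 2: 1 + 9 = 10
1 → 5 → 4 → 7 → 2: 5 + 3 + 2 + 4 = 14
1 → 6 → 3 → 8 → 4 → 7 → 2: 1 + 2 + 3 + 2 + 2 + 4 = 14
1 → 6 → 7 → 2: 1 + 6 + 4 = 11
1 → 5 → 2: 5 + 7 = 12
Shortest: 10.

10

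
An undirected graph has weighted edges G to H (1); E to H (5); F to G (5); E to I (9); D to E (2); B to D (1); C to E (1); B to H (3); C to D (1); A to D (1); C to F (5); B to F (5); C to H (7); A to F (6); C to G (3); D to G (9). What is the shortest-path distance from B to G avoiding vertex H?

Some routes from B to G avoiding H:
B→D→C→F→G: 1 + 1 + 5 + 5 = 12
B→D→E→C→G: 1 + 2 + 1 + 3 = 7
B→D→G: 1 + 9 = 10
B→D→C→G: 1 + 1 + 3 = 5
B→D→A→F→G: 1 + 1 + 6 + 5 = 13
B→F→G: 5 + 5 = 10
Best route has total 5.

5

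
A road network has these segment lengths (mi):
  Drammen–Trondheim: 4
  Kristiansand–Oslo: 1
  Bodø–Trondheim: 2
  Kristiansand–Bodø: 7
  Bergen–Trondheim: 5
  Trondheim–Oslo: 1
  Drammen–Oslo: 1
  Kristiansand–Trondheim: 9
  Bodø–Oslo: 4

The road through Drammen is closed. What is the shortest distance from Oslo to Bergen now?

6

Routes from Oslo to Bergen avoiding Drammen:
Oslo→Kristiansand→Bodø→Trondheim→Bergen: 1 + 7 + 2 + 5 = 15
Oslo→Kristiansand→Trondheim→Bergen: 1 + 9 + 5 = 15
Oslo→Trondheim→Bergen: 1 + 5 = 6
Oslo→Bodø→Trondheim→Bergen: 4 + 2 + 5 = 11
Oslo→Bodø→Kristiansand→Trondheim→Bergen: 4 + 7 + 9 + 5 = 25
The minimum is 6 mi.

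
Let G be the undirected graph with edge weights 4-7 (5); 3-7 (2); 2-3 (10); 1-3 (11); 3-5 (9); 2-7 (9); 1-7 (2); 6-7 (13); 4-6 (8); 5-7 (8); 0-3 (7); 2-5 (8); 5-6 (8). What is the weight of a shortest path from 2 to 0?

17

Comparing a few candidate routes:
2-5-3-0: 8 + 9 + 7 = 24
2-3-0: 10 + 7 = 17
2-7-3-0: 9 + 2 + 7 = 18
Best route has total 17.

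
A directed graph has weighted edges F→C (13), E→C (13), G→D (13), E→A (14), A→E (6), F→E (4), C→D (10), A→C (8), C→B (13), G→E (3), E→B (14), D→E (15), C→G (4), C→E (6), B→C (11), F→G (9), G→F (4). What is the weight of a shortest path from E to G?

17

Candidate routes:
E-B-C-G: 14 + 11 + 4 = 29
E-A-C-G: 14 + 8 + 4 = 26
E-C-G: 13 + 4 = 17
The minimum is 17.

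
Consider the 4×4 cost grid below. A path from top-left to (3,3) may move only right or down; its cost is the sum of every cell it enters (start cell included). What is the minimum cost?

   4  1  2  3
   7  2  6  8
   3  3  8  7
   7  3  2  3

Cheapest: [0,0]→[0,1]→[1,1]→[2,1]→[3,1]→[3,2]→[3,3]
  4 + 1 + 2 + 3 + 3 + 2 + 3 = 18

18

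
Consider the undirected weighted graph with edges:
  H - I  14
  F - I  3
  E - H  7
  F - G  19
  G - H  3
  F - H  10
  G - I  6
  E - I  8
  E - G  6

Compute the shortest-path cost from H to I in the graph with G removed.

Paths from H to I avoiding G:
H - I: 14
H - E - I: 7 + 8 = 15
H - F - I: 10 + 3 = 13
The minimum is 13.

13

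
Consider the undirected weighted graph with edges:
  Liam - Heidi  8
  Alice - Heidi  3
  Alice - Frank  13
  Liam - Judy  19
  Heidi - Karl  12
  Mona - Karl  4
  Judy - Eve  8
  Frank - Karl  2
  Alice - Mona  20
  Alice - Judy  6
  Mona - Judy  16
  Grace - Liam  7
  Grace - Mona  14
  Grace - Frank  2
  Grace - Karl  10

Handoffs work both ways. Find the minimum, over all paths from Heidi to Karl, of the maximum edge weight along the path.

8

Some routes from Heidi to Karl:
Heidi → Karl: max(12) = 12
Heidi → Liam → Grace → Frank → Karl: max(8, 7, 2, 2) = 8
Heidi → Alice → Frank → Grace → Karl: max(3, 13, 2, 10) = 13
Heidi → Liam → Grace → Karl: max(8, 7, 10) = 10
Best route has worst link 8.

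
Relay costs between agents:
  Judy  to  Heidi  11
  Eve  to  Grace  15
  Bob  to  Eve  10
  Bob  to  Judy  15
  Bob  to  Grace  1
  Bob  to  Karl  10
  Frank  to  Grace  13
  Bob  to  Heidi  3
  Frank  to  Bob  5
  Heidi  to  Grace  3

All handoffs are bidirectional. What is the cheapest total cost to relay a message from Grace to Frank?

Checking several routes:
Grace → Frank: 13
Grace → Bob → Frank: 1 + 5 = 6
Grace → Heidi → Bob → Frank: 3 + 3 + 5 = 11
Best route has total 6.

6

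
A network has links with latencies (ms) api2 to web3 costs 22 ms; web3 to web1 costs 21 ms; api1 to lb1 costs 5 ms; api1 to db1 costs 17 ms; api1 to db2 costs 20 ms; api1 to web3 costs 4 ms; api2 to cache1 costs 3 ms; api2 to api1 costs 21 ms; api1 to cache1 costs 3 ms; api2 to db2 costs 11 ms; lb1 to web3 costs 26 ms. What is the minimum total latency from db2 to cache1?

Checking several routes:
db2 - api2 - web3 - api1 - cache1: 11 + 22 + 4 + 3 = 40
db2 - api2 - cache1: 11 + 3 = 14
db2 - api2 - api1 - cache1: 11 + 21 + 3 = 35
db2 - api1 - cache1: 20 + 3 = 23
The minimum is 14 ms.

14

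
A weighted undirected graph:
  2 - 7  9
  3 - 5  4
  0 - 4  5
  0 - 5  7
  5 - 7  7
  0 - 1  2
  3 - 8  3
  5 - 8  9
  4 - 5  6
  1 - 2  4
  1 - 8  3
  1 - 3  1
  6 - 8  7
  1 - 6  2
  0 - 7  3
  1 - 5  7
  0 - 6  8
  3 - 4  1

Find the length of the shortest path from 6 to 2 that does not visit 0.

6

Checking several routes:
6 -> 8 -> 3 -> 1 -> 2: 7 + 3 + 1 + 4 = 15
6 -> 1 -> 2: 2 + 4 = 6
6 -> 1 -> 3 -> 5 -> 7 -> 2: 2 + 1 + 4 + 7 + 9 = 23
6 -> 8 -> 1 -> 2: 7 + 3 + 4 = 14
6 -> 1 -> 5 -> 7 -> 2: 2 + 7 + 7 + 9 = 25
The minimum is 6.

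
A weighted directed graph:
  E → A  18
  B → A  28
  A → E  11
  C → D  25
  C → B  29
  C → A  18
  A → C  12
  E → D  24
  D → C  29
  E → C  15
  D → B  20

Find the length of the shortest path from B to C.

Routes from B to C:
B→A→E→D→C: 28 + 11 + 24 + 29 = 92
B→A→C: 28 + 12 = 40
B→A→E→C: 28 + 11 + 15 = 54
Best route has total 40.

40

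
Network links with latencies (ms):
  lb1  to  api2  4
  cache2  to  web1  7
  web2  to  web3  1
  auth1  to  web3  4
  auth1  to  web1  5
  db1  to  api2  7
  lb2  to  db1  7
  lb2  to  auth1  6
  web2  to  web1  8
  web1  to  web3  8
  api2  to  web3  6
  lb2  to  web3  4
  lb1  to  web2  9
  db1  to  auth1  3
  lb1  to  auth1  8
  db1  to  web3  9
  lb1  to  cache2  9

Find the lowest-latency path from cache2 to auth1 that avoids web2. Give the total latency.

12

Checking several routes:
cache2 → web1 → auth1: 7 + 5 = 12
cache2 → lb1 → api2 → web3 → auth1: 9 + 4 + 6 + 4 = 23
cache2 → lb1 → api2 → db1 → auth1: 9 + 4 + 7 + 3 = 23
cache2 → web1 → web3 → auth1: 7 + 8 + 4 = 19
cache2 → lb1 → auth1: 9 + 8 = 17
Best route has total 12 ms.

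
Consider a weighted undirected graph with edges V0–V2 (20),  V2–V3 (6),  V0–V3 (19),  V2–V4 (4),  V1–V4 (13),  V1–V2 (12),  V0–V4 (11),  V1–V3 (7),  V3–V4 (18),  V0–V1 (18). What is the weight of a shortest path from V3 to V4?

Some routes from V3 to V4:
V3-V4: 18
V3-V1-V2-V4: 7 + 12 + 4 = 23
V3-V0-V4: 19 + 11 = 30
V3-V2-V4: 6 + 4 = 10
V3-V1-V4: 7 + 13 = 20
Shortest: 10.

10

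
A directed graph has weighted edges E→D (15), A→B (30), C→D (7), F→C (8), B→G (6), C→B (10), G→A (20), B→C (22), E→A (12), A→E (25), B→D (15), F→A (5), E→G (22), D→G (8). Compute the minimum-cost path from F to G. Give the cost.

23

Some routes from F to G:
F → A → E → G: 5 + 25 + 22 = 52
F → A → B → G: 5 + 30 + 6 = 41
F → A → E → D → G: 5 + 25 + 15 + 8 = 53
F → C → B → G: 8 + 10 + 6 = 24
F → C → D → G: 8 + 7 + 8 = 23
F → C → B → D → G: 8 + 10 + 15 + 8 = 41
The minimum is 23.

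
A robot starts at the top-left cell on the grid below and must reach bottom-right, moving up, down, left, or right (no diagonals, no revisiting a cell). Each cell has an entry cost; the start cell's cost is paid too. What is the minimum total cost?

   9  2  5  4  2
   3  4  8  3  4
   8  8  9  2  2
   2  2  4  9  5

32

Cheapest: r0c0 -> r0c1 -> r0c2 -> r0c3 -> r1c3 -> r2c3 -> r2c4 -> r3c4
  9 + 2 + 5 + 4 + 3 + 2 + 2 + 5 = 32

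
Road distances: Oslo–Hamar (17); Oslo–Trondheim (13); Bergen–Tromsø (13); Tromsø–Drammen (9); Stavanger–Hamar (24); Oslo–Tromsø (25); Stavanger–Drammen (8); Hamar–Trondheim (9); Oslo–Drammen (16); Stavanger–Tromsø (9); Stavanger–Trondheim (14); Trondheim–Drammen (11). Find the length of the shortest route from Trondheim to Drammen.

Checking several routes:
Trondheim→Drammen: 11
Trondheim→Stavanger→Tromsø→Drammen: 14 + 9 + 9 = 32
Trondheim→Stavanger→Drammen: 14 + 8 = 22
Trondheim→Oslo→Drammen: 13 + 16 = 29
The minimum is 11.

11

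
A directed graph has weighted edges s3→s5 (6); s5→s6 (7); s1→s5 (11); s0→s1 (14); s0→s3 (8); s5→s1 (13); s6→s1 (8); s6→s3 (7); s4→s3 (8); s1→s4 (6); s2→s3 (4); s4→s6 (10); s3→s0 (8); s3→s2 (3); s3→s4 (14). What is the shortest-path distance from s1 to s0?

22

Routes from s1 to s0:
s1 -> s4 -> s6 -> s3 -> s0: 6 + 10 + 7 + 8 = 31
s1 -> s4 -> s3 -> s0: 6 + 8 + 8 = 22
s1 -> s5 -> s6 -> s3 -> s0: 11 + 7 + 7 + 8 = 33
Shortest: 22.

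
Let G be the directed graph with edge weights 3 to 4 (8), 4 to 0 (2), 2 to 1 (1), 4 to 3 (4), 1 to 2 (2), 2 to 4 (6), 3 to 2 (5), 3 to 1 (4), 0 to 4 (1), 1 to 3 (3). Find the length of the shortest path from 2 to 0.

8

Routes from 2 to 0:
2 - 4 - 0: 6 + 2 = 8
2 - 1 - 3 - 4 - 0: 1 + 3 + 8 + 2 = 14
The minimum is 8.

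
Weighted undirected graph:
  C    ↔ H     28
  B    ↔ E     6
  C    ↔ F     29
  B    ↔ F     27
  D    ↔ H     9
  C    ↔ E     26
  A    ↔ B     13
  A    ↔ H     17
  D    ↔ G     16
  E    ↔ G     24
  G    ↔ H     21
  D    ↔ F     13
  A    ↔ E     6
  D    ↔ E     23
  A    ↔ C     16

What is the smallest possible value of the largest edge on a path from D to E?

17

A few of the D→E routes:
D→G→H→A→B→E: max(16, 21, 17, 13, 6) = 21
D→E: max(23) = 23
D→G→H→A→E: max(16, 21, 17, 6) = 21
D→H→A→E: max(9, 17, 6) = 17
D→H→A→B→E: max(9, 17, 13, 6) = 17
Smallest bottleneck: 17.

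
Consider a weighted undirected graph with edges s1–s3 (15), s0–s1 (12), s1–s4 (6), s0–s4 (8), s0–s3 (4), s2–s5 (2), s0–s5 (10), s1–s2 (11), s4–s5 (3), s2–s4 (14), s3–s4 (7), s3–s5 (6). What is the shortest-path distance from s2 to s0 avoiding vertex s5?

A few of the s2→s0 routes:
s2-s1-s4-s0: 11 + 6 + 8 = 25
s2-s4-s3-s0: 14 + 7 + 4 = 25
s2-s1-s0: 11 + 12 = 23
s2-s4-s0: 14 + 8 = 22
Shortest: 22.

22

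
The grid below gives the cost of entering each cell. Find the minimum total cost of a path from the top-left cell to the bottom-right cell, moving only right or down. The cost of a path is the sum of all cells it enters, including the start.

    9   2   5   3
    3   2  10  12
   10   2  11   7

Best path: r0c0 -> r0c1 -> r1c1 -> r2c1 -> r2c2 -> r2c3
Cost: 9 + 2 + 2 + 2 + 11 + 7 = 33
(Top row then right column would cost 38.)

33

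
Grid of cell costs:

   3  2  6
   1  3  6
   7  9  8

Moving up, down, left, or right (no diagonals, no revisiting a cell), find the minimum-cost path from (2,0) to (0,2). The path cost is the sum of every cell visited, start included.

Take r2c0 r1c0 r0c0 r0c1 r0c2 for a total of 7 + 1 + 3 + 2 + 6 = 19.

19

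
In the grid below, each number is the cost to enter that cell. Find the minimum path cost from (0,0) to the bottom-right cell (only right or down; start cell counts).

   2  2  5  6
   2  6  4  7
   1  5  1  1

12

Path [0,0]→[1,0]→[2,0]→[2,1]→[2,2]→[2,3]: 2 + 2 + 1 + 5 + 1 + 1 = 12.
For comparison, the top-then-right route costs 23.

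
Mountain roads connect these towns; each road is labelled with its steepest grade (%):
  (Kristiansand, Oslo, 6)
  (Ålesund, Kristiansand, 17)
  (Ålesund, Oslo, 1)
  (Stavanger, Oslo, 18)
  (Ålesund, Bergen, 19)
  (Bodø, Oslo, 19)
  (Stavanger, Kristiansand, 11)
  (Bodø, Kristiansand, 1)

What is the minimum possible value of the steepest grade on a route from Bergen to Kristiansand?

19

Candidate routes:
Bergen -> Ålesund -> Kristiansand: max(19, 17) = 19
Bergen -> Ålesund -> Oslo -> Stavanger -> Kristiansand: max(19, 1, 18, 11) = 19
Bergen -> Ålesund -> Oslo -> Bodø -> Kristiansand: max(19, 1, 19, 1) = 19
Bergen -> Ålesund -> Oslo -> Kristiansand: max(19, 1, 6) = 19
The minimum achievable maximum is 19%.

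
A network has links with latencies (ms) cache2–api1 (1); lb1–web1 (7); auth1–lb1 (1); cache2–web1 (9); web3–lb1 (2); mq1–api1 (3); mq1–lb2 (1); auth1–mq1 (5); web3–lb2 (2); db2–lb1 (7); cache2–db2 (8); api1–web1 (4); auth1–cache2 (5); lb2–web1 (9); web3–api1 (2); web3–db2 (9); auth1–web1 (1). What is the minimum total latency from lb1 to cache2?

5

A few of the lb1→cache2 routes:
lb1 -> auth1 -> web1 -> api1 -> cache2: 1 + 1 + 4 + 1 = 7
lb1 -> auth1 -> cache2: 1 + 5 = 6
lb1 -> web3 -> api1 -> cache2: 2 + 2 + 1 = 5
lb1 -> auth1 -> mq1 -> api1 -> cache2: 1 + 5 + 3 + 1 = 10
lb1 -> web3 -> lb2 -> mq1 -> api1 -> cache2: 2 + 2 + 1 + 3 + 1 = 9
Shortest: 5 ms.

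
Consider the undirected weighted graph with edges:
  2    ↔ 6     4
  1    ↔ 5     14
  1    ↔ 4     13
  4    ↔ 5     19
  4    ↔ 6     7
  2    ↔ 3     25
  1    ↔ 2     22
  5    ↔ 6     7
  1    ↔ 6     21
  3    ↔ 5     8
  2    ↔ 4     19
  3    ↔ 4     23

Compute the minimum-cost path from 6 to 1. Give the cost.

Checking several routes:
6 → 4 → 1: 7 + 13 = 20
6 → 2 → 1: 4 + 22 = 26
6 → 1: 21
6 → 5 → 1: 7 + 14 = 21
The minimum is 20.

20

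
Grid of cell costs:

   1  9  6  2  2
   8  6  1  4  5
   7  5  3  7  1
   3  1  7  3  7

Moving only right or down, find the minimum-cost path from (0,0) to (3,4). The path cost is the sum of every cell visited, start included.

Path (0,0) (0,1) (0,2) (0,3) (0,4) (1,4) (2,4) (3,4): 1 + 9 + 6 + 2 + 2 + 5 + 1 + 7 = 33.

33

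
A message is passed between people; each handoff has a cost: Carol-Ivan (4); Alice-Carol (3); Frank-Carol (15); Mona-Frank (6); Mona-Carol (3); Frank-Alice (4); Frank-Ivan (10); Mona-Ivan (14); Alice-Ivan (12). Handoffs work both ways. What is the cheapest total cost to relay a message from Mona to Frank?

6

Comparing a few candidate routes:
Mona → Carol → Alice → Frank: 3 + 3 + 4 = 10
Mona → Frank: 6
Mona → Carol → Ivan → Frank: 3 + 4 + 10 = 17
Mona → Carol → Ivan → Alice → Frank: 3 + 4 + 12 + 4 = 23
Mona → Carol → Frank: 3 + 15 = 18
The minimum is 6.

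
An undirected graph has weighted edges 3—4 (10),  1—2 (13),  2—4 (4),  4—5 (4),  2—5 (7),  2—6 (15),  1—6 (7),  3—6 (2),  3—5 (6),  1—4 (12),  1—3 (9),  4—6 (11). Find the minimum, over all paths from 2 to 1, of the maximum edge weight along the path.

7

Comparing a few candidate routes:
2 -> 4 -> 5 -> 3 -> 6 -> 1: max(4, 4, 6, 2, 7) = 7
2 -> 5 -> 3 -> 1: max(7, 6, 9) = 9
2 -> 4 -> 5 -> 3 -> 1: max(4, 4, 6, 9) = 9
2 -> 5 -> 3 -> 6 -> 1: max(7, 6, 2, 7) = 7
The minimum achievable maximum is 7.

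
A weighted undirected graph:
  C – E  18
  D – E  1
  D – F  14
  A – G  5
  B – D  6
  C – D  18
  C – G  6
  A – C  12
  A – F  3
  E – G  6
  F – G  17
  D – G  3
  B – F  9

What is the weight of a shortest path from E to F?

Some routes from E to F:
E→G→D→F: 6 + 3 + 14 = 23
E→G→A→F: 6 + 5 + 3 = 14
E→D→G→F: 1 + 3 + 17 = 21
E→D→B→F: 1 + 6 + 9 = 16
E→D→G→A→F: 1 + 3 + 5 + 3 = 12
E→D→F: 1 + 14 = 15
Best route has total 12.

12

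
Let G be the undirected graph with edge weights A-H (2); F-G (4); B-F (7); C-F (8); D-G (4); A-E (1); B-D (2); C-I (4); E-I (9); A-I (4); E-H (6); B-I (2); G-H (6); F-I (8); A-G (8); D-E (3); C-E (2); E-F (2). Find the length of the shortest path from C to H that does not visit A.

8

Checking several routes:
C -> E -> F -> G -> H: 2 + 2 + 4 + 6 = 14
C -> E -> D -> G -> H: 2 + 3 + 4 + 6 = 15
C -> I -> B -> D -> E -> H: 4 + 2 + 2 + 3 + 6 = 17
C -> F -> E -> H: 8 + 2 + 6 = 16
C -> I -> B -> D -> G -> H: 4 + 2 + 2 + 4 + 6 = 18
C -> E -> H: 2 + 6 = 8
The minimum is 8.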